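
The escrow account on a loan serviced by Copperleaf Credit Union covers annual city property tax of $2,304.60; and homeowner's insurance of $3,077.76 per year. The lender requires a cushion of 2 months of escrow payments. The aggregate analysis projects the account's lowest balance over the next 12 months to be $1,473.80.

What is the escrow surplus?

$576.74

City property tax: $2,304.60
Homeowner's insurance: $3,077.76
Total annual escrow = $2,304.60 + $3,077.76 = $5,382.36
Monthly = $5,382.36 / 12 = $448.53
Cushion = 2 × $448.53 = $897.06
Surplus = $1,473.80 − $897.06 = $576.74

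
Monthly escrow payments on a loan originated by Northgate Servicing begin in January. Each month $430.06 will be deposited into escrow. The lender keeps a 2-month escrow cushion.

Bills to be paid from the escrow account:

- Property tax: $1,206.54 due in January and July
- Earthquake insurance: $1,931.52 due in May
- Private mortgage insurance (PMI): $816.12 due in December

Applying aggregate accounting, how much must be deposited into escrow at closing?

Cushion = 2 × $430.06 = $860.12
Trial balance (start $0, +$430.06 each month, − disbursements):
  Jan: +$430.06 − $1,206.54 → -$776.48
  Feb: +$430.06 → -$346.42
  Mar: +$430.06 → $83.64
  Apr: +$430.06 → $513.70
  May: +$430.06 − $1,931.52 → -$987.76
  Jun: +$430.06 → -$557.70
  Jul: +$430.06 − $1,206.54 → -$1,334.18
  Aug: +$430.06 → -$904.12
  Sep: +$430.06 → -$474.06
  Oct: +$430.06 → -$44.00
  Nov: +$430.06 → $386.06
  Dec: +$430.06 − $816.12 → $0.00
Lowest trial balance = -$1,334.18 (Jul)
Initial deposit = cushion − low point = $860.12 − (-$1,334.18) = $2,194.30

$2,194.30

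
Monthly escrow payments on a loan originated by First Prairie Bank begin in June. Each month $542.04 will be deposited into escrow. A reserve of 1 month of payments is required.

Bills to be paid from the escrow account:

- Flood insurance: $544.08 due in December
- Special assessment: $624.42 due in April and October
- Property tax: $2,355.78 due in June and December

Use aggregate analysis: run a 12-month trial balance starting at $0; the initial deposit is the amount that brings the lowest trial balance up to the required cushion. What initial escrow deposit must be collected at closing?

Cushion = 1 × $542.04 = $542.04
Trial balance (start $0, +$542.04 each month, − disbursements):
  Jun: +$542.04 − $2,355.78 → -$1,813.74
  Jul: +$542.04 → -$1,271.70
  Aug: +$542.04 → -$729.66
  Sep: +$542.04 → -$187.62
  Oct: +$542.04 − $624.42 → -$270.00
  Nov: +$542.04 → $272.04
  Dec: +$542.04 − $2,899.86 → -$2,085.78
  Jan: +$542.04 → -$1,543.74
  Feb: +$542.04 → -$1,001.70
  Mar: +$542.04 → -$459.66
  Apr: +$542.04 − $624.42 → -$542.04
  May: +$542.04 → $0.00
Lowest trial balance = -$2,085.78 (Dec)
Initial deposit = cushion − low point = $542.04 − (-$2,085.78) = $2,627.82

$2,627.82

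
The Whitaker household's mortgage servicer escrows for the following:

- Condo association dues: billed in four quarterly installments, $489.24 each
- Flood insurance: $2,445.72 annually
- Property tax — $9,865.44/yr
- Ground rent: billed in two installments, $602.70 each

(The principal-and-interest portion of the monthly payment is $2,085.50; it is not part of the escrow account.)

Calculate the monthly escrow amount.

$1,289.46

Condo association dues: $489.24 × 4 = $1,956.96 annually
Flood insurance: $2,445.72 annually
Property tax: $9,865.44 annually
Ground rent: $602.70 × 2 = $1,205.40 annually
Total per year = $1,956.96 + $2,445.72 + $9,865.44 + $1,205.40 = $15,473.52
Per month = $15,473.52 ÷ 12 = $1,289.46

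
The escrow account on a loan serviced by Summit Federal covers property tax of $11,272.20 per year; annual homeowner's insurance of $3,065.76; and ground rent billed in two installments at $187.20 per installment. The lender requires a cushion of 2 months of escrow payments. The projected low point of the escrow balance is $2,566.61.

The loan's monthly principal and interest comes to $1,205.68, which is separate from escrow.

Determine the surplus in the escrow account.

$114.55

Property tax: $11,272.20
Homeowner's insurance: $3,065.76
Ground rent: $187.20 × 2 = $374.40
Total per year = $14,712.36
Per month = $14,712.36 / 12 = $1,226.03
Required reserve = 2 × $1,226.03 = $2,452.06
Surplus = $2,566.61 − $2,452.06 = $114.55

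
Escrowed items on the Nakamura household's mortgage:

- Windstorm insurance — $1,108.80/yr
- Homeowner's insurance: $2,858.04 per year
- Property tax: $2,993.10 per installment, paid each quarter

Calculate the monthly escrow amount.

$1,328.27

Windstorm insurance — $1,108.80
Homeowner's insurance — $2,858.04
Property tax — $2,993.10 × 4 = $11,972.40
Yearly total = $15,939.24
Monthly = $15,939.24 ÷ 12 = $1,328.27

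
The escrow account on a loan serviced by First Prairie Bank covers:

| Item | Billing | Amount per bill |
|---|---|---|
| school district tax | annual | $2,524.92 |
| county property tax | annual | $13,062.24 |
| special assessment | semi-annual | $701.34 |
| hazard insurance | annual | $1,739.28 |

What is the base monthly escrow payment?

$1,560.76

School district tax — $2,524.92
County property tax — $13,062.24
Special assessment — $701.34 × 2 = $1,402.68
Hazard insurance — $1,739.28
Annual escrow total = $18,729.12
Per month = $18,729.12 / 12 = $1,560.76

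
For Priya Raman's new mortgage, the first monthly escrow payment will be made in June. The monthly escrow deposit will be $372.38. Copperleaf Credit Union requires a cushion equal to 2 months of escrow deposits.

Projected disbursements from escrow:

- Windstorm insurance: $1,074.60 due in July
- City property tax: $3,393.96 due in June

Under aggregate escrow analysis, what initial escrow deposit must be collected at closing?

$4,468.56

Cushion = 2 × $372.38 = $744.76
Trial balance (start $0, +$372.38 each month, − disbursements):
  Jun: +$372.38 − $3,393.96 → -$3,021.58
  Jul: +$372.38 − $1,074.60 → -$3,723.80
  Aug: +$372.38 → -$3,351.42
  Sep: +$372.38 → -$2,979.04
  Oct: +$372.38 → -$2,606.66
  Nov: +$372.38 → -$2,234.28
  Dec: +$372.38 → -$1,861.90
  Jan: +$372.38 → -$1,489.52
  Feb: +$372.38 → -$1,117.14
  Mar: +$372.38 → -$744.76
  Apr: +$372.38 → -$372.38
  May: +$372.38 → $0.00
Lowest trial balance = -$3,723.80 (Jul)
Initial deposit = cushion − low point = $744.76 − (-$3,723.80) = $4,468.56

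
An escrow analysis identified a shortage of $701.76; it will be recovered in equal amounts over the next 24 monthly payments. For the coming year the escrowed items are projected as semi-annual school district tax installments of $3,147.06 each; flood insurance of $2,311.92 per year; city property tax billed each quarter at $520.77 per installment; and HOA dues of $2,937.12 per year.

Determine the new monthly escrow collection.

School district tax: $3,147.06 × 2 = $6,294.12 annually
Flood insurance: $2,311.92 annually
City property tax: $520.77 × 4 = $2,083.08 annually
HOA dues: $2,937.12 annually
Combined annual = $6,294.12 + $2,311.92 + $2,083.08 + $2,937.12 = $13,626.24
Monthly = $13,626.24 ÷ 12 = $1,135.52
Shortage per month = $701.76 ÷ 24 = $29.24
Adjusted monthly = $1,135.52 + $29.24 = $1,164.76

$1,164.76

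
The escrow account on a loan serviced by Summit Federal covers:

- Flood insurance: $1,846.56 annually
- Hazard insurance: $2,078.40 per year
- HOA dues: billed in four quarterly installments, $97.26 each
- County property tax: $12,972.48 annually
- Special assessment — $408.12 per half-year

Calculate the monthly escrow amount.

$1,508.56

Flood insurance — $1,846.56 per year
Hazard insurance — $2,078.40 per year
HOA dues — $97.26 × 4 = $389.04 per year
County property tax — $12,972.48 per year
Special assessment — $408.12 × 2 = $816.24 per year
Combined annual = $1,846.56 + $2,078.40 + $389.04 + $12,972.48 + $816.24 = $18,102.72
Monthly = $18,102.72 ÷ 12 = $1,508.56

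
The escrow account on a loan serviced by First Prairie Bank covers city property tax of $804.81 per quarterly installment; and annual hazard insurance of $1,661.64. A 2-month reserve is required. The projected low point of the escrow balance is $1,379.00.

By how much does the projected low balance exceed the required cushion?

$565.52

City property tax: $804.81 × 4 = $3,219.24 annually
Hazard insurance: $1,661.64 annually
Combined annual = $4,880.88
Base monthly escrow = $4,880.88 ÷ 12 = $406.74
Cushion = 2 × $406.74 = $813.48
Excess over cushion: $1,379.00 − $813.48 = $565.52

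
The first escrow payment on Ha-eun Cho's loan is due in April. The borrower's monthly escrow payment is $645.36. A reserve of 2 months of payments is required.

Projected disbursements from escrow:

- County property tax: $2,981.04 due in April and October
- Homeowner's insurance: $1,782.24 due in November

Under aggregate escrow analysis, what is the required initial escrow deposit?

$3,872.16

Cushion = 2 × $645.36 = $1,290.72
Trial balance (start $0, +$645.36 each month, − disbursements):
  Apr: +$645.36 − $2,981.04 → -$2,335.68
  May: +$645.36 → -$1,690.32
  Jun: +$645.36 → -$1,044.96
  Jul: +$645.36 → -$399.60
  Aug: +$645.36 → $245.76
  Sep: +$645.36 → $891.12
  Oct: +$645.36 − $2,981.04 → -$1,444.56
  Nov: +$645.36 − $1,782.24 → -$2,581.44
  Dec: +$645.36 → -$1,936.08
  Jan: +$645.36 → -$1,290.72
  Feb: +$645.36 → -$645.36
  Mar: +$645.36 → $0.00
Lowest trial balance = -$2,581.44 (Nov)
Initial deposit = cushion − low point = $1,290.72 − (-$2,581.44) = $3,872.16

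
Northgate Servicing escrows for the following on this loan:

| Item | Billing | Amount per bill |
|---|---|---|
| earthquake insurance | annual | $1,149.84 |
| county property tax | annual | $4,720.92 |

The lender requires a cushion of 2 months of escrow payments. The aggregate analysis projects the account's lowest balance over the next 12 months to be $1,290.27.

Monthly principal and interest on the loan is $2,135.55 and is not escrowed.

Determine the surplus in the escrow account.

$311.81

Earthquake insurance: $1,149.84/yr
County property tax: $4,720.92/yr
Total per year = $5,870.76
Monthly = $5,870.76 ÷ 12 = $489.23
Required cushion = 2 × $489.23 = $978.46
Excess over cushion: $1,290.27 − $978.46 = $311.81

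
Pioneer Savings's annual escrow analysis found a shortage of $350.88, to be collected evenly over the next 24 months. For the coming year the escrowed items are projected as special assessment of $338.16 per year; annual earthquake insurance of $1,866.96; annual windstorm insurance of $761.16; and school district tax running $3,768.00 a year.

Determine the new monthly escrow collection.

$575.81

Special assessment — $338.16 per year
Earthquake insurance — $1,866.96 per year
Windstorm insurance — $761.16 per year
School district tax — $3,768.00 per year
Total annual escrow = $6,734.28
Base monthly escrow = $6,734.28 ÷ 12 = $561.19
Shortage per month = $350.88 ÷ 24 = $14.62
Adjusted monthly = $561.19 + $14.62 = $575.81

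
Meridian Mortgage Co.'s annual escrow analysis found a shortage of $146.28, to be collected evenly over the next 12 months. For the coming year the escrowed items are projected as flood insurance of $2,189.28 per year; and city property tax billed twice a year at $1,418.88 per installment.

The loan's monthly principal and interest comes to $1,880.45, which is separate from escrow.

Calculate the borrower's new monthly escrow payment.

$431.11

Flood insurance: $2,189.28
City property tax: $1,418.88 × 2 = $2,837.76
Total annual escrow = $2,189.28 + $2,837.76 = $5,027.04
Monthly = $5,027.04 / 12 = $418.92
Shortage spread = $146.28 ÷ 12 = $12.19/mo
New monthly escrow = $418.92 + $12.19 = $431.11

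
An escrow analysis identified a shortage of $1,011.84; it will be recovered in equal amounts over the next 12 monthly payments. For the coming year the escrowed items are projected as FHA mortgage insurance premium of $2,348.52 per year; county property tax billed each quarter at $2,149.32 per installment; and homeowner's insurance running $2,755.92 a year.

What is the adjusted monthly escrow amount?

$1,226.13

FHA mortgage insurance premium — $2,348.52 per year
County property tax — $2,149.32 × 4 = $8,597.28 per year
Homeowner's insurance — $2,755.92 per year
Total per year = $13,701.72
Monthly = $13,701.72 / 12 = $1,141.81
Monthly shortage recovery: $1,011.84 ÷ 12 = $84.32
Adjusted monthly = $1,141.81 + $84.32 = $1,226.13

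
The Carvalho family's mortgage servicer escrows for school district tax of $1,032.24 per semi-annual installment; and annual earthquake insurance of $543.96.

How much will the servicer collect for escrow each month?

School district tax: $1,032.24 × 2 = $2,064.48 annually
Earthquake insurance: $543.96 annually
Combined annual = $2,064.48 + $543.96 = $2,608.44
Monthly = $2,608.44 ÷ 12 = $217.37

$217.37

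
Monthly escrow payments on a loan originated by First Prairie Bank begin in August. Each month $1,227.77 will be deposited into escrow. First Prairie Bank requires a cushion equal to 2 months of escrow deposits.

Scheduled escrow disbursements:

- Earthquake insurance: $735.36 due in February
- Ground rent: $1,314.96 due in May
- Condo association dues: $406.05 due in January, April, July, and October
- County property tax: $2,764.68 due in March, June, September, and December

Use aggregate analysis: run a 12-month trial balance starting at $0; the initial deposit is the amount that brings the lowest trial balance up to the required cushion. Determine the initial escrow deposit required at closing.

Cushion = 2 × $1,227.77 = $2,455.54
Trial balance (start $0, +$1,227.77 each month, − disbursements):
  Aug: +$1,227.77 → $1,227.77
  Sep: +$1,227.77 − $2,764.68 → -$309.14
  Oct: +$1,227.77 − $406.05 → $512.58
  Nov: +$1,227.77 → $1,740.35
  Dec: +$1,227.77 − $2,764.68 → $203.44
  Jan: +$1,227.77 − $406.05 → $1,025.16
  Feb: +$1,227.77 − $735.36 → $1,517.57
  Mar: +$1,227.77 − $2,764.68 → -$19.34
  Apr: +$1,227.77 − $406.05 → $802.38
  May: +$1,227.77 − $1,314.96 → $715.19
  Jun: +$1,227.77 − $2,764.68 → -$821.72
  Jul: +$1,227.77 − $406.05 → $0.00
Lowest trial balance = -$821.72 (Jun)
Initial deposit = cushion − low point = $2,455.54 − (-$821.72) = $3,277.26

$3,277.26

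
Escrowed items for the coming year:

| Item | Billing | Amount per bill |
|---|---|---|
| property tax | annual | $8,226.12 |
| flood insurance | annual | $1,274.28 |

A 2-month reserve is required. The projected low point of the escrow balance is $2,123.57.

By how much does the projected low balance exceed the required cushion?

Property tax = $8,226.12 annually
Flood insurance = $1,274.28 annually
Total per year = $8,226.12 + $1,274.28 = $9,500.40
Per month = $9,500.40 ÷ 12 = $791.70
Required reserve = 2 × $791.70 = $1,583.40
Excess over cushion: $2,123.57 − $1,583.40 = $540.17

$540.17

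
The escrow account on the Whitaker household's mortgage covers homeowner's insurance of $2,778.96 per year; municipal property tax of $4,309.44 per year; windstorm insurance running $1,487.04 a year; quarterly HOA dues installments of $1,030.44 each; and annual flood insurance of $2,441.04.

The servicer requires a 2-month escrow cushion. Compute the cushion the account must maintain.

$2,523.04

Homeowner's insurance = $2,778.96/yr
Municipal property tax = $4,309.44/yr
Windstorm insurance = $1,487.04/yr
HOA dues = $1,030.44 × 4 = $4,121.76/yr
Flood insurance = $2,441.04/yr
Annual escrow total = $2,778.96 + $4,309.44 + $1,487.04 + $4,121.76 + $2,441.04 = $15,138.24
Monthly escrow = $15,138.24 ÷ 12 = $1,261.52
Required cushion = 2 × $1,261.52 = $2,523.04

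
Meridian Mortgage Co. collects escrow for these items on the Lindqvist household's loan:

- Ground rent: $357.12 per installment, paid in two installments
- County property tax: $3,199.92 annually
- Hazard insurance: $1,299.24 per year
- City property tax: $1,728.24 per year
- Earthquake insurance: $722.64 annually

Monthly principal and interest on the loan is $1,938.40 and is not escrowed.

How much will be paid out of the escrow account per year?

Ground rent — $357.12 × 2 = $714.24 annually
County property tax — $3,199.92 annually
Hazard insurance — $1,299.24 annually
City property tax — $1,728.24 annually
Earthquake insurance — $722.64 annually
Yearly total = $7,664.28

$7,664.28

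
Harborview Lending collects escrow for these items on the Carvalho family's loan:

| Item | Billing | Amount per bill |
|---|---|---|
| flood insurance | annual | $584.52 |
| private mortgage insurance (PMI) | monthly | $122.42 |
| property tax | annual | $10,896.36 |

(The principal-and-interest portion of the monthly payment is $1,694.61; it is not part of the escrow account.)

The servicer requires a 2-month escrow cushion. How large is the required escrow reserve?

Flood insurance = $584.52 per year
Private mortgage insurance (PMI) = $122.42 × 12 = $1,469.04 per year
Property tax = $10,896.36 per year
Total annual escrow = $584.52 + $1,469.04 + $10,896.36 = $12,949.92
Base monthly escrow = $12,949.92 / 12 = $1,079.16
Cushion = 2 × $1,079.16 = $2,158.32

$2,158.32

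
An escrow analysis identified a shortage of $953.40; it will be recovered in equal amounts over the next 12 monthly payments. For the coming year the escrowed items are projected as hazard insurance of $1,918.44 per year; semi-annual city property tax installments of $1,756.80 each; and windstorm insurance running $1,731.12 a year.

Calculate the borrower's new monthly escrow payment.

$676.38

Hazard insurance — $1,918.44 per year
City property tax — $1,756.80 × 2 = $3,513.60 per year
Windstorm insurance — $1,731.12 per year
Total per year = $1,918.44 + $3,513.60 + $1,731.12 = $7,163.16
Monthly escrow = $7,163.16 ÷ 12 = $596.93
Shortage per month = $953.40 ÷ 12 = $79.45
New monthly escrow = $596.93 + $79.45 = $676.38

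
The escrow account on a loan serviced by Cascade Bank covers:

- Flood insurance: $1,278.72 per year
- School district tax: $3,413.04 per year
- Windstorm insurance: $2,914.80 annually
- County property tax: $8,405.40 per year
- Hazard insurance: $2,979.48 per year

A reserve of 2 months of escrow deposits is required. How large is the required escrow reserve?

Flood insurance — $1,278.72/yr
School district tax — $3,413.04/yr
Windstorm insurance — $2,914.80/yr
County property tax — $8,405.40/yr
Hazard insurance — $2,979.48/yr
Yearly total = $1,278.72 + $3,413.04 + $2,914.80 + $8,405.40 + $2,979.48 = $18,991.44
Monthly = $18,991.44 ÷ 12 = $1,582.62
Reserve = 2 × $1,582.62 = $3,165.24

$3,165.24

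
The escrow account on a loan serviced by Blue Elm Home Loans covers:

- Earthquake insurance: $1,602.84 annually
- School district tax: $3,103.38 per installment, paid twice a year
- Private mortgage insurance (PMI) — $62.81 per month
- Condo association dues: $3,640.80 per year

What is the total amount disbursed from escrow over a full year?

Earthquake insurance: $1,602.84 annually
School district tax: $3,103.38 × 2 = $6,206.76 annually
Private mortgage insurance (PMI): $62.81 × 12 = $753.72 annually
Condo association dues: $3,640.80 annually
Annual escrow total = $12,204.12

$12,204.12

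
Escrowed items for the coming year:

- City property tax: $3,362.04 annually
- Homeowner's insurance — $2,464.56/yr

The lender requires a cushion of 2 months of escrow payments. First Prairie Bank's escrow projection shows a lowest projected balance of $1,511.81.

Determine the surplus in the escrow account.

$540.71

City property tax — $3,362.04 annually
Homeowner's insurance — $2,464.56 annually
Yearly total = $3,362.04 + $2,464.56 = $5,826.60
Monthly = $5,826.60 ÷ 12 = $485.55
Required reserve = 2 × $485.55 = $971.10
Surplus = $1,511.81 − $971.10 = $540.71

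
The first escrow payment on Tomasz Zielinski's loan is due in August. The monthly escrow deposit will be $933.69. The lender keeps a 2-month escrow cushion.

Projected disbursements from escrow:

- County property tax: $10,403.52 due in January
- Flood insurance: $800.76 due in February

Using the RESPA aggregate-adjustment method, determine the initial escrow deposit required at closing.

Cushion = 2 × $933.69 = $1,867.38
Trial balance (start $0, +$933.69 each month, − disbursements):
  Aug: +$933.69 → $933.69
  Sep: +$933.69 → $1,867.38
  Oct: +$933.69 → $2,801.07
  Nov: +$933.69 → $3,734.76
  Dec: +$933.69 → $4,668.45
  Jan: +$933.69 − $10,403.52 → -$4,801.38
  Feb: +$933.69 − $800.76 → -$4,668.45
  Mar: +$933.69 → -$3,734.76
  Apr: +$933.69 → -$2,801.07
  May: +$933.69 → -$1,867.38
  Jun: +$933.69 → -$933.69
  Jul: +$933.69 → $0.00
Lowest trial balance = -$4,801.38 (Jan)
Initial deposit = cushion − low point = $1,867.38 − (-$4,801.38) = $6,668.76

$6,668.76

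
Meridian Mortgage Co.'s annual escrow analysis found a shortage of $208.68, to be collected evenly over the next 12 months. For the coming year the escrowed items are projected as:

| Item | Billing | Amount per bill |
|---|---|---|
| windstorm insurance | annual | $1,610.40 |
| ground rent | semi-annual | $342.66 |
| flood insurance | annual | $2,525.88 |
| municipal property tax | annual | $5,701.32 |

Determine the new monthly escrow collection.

Windstorm insurance — $1,610.40 per year
Ground rent — $342.66 × 2 = $685.32 per year
Flood insurance — $2,525.88 per year
Municipal property tax — $5,701.32 per year
Total annual escrow = $1,610.40 + $685.32 + $2,525.88 + $5,701.32 = $10,522.92
Base monthly escrow = $10,522.92 ÷ 12 = $876.91
Shortage spread = $208.68 ÷ 12 = $17.39/mo
Adjusted monthly = $876.91 + $17.39 = $894.30

$894.30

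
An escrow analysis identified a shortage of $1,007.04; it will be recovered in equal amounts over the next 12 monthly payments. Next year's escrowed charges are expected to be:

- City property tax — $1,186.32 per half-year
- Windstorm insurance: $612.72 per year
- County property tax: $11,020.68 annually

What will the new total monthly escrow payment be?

City property tax: $1,186.32 × 2 = $2,372.64
Windstorm insurance: $612.72
County property tax: $11,020.68
Total per year = $2,372.64 + $612.72 + $11,020.68 = $14,006.04
Base monthly escrow = $14,006.04 ÷ 12 = $1,167.17
Shortage per month = $1,007.04 ÷ 12 = $83.92
New monthly escrow = $1,167.17 + $83.92 = $1,251.09

$1,251.09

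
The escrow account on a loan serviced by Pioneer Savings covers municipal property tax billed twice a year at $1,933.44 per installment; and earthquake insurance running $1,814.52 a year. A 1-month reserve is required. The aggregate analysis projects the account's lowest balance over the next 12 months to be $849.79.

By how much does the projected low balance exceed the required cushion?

$376.34

Municipal property tax — $1,933.44 × 2 = $3,866.88
Earthquake insurance — $1,814.52
Yearly total = $3,866.88 + $1,814.52 = $5,681.40
Per month = $5,681.40 ÷ 12 = $473.45
Required cushion = 1 × $473.45 = $473.45
Excess over cushion: $849.79 − $473.45 = $376.34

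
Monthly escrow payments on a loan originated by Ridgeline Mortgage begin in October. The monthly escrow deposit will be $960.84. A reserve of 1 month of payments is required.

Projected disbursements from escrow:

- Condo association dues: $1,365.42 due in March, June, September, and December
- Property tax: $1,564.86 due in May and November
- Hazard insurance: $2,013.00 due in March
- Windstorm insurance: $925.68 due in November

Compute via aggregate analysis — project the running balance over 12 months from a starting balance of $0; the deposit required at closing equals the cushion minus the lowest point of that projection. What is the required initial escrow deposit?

Cushion = 1 × $960.84 = $960.84
Trial balance (start $0, +$960.84 each month, − disbursements):
  Oct: +$960.84 → $960.84
  Nov: +$960.84 − $2,490.54 → -$568.86
  Dec: +$960.84 − $1,365.42 → -$973.44
  Jan: +$960.84 → -$12.60
  Feb: +$960.84 → $948.24
  Mar: +$960.84 − $3,378.42 → -$1,469.34
  Apr: +$960.84 → -$508.50
  May: +$960.84 − $1,564.86 → -$1,112.52
  Jun: +$960.84 − $1,365.42 → -$1,517.10
  Jul: +$960.84 → -$556.26
  Aug: +$960.84 → $404.58
  Sep: +$960.84 − $1,365.42 → $0.00
Lowest trial balance = -$1,517.10 (Jun)
Initial deposit = cushion − low point = $960.84 − (-$1,517.10) = $2,477.94

$2,477.94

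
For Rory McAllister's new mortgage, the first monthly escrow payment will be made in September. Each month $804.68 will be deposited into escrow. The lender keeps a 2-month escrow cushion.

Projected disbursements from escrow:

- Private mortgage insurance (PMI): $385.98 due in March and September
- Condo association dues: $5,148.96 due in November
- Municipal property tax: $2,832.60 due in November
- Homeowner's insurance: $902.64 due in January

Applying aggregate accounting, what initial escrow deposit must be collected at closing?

$7,562.86

Cushion = 2 × $804.68 = $1,609.36
Trial balance (start $0, +$804.68 each month, − disbursements):
  Sep: +$804.68 − $385.98 → $418.70
  Oct: +$804.68 → $1,223.38
  Nov: +$804.68 − $7,981.56 → -$5,953.50
  Dec: +$804.68 → -$5,148.82
  Jan: +$804.68 − $902.64 → -$5,246.78
  Feb: +$804.68 → -$4,442.10
  Mar: +$804.68 − $385.98 → -$4,023.40
  Apr: +$804.68 → -$3,218.72
  May: +$804.68 → -$2,414.04
  Jun: +$804.68 → -$1,609.36
  Jul: +$804.68 → -$804.68
  Aug: +$804.68 → $0.00
Lowest trial balance = -$5,953.50 (Nov)
Initial deposit = cushion − low point = $1,609.36 − (-$5,953.50) = $7,562.86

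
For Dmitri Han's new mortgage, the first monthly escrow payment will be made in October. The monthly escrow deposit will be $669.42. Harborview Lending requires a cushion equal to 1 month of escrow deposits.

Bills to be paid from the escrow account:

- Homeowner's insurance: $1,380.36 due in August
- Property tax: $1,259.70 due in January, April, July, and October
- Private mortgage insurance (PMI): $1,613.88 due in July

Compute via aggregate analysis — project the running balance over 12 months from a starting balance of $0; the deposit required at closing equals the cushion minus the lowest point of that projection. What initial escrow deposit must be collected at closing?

$1,338.84

Cushion = 1 × $669.42 = $669.42
Trial balance (start $0, +$669.42 each month, − disbursements):
  Oct: +$669.42 − $1,259.70 → -$590.28
  Nov: +$669.42 → $79.14
  Dec: +$669.42 → $748.56
  Jan: +$669.42 − $1,259.70 → $158.28
  Feb: +$669.42 → $827.70
  Mar: +$669.42 → $1,497.12
  Apr: +$669.42 − $1,259.70 → $906.84
  May: +$669.42 → $1,576.26
  Jun: +$669.42 → $2,245.68
  Jul: +$669.42 − $2,873.58 → $41.52
  Aug: +$669.42 − $1,380.36 → -$669.42
  Sep: +$669.42 → $0.00
Lowest trial balance = -$669.42 (Aug)
Initial deposit = cushion − low point = $669.42 − (-$669.42) = $1,338.84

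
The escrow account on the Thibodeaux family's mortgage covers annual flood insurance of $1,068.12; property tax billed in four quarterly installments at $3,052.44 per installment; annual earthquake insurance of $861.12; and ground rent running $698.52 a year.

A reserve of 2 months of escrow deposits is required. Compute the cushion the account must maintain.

$2,472.92

Flood insurance = $1,068.12 per year
Property tax = $3,052.44 × 4 = $12,209.76 per year
Earthquake insurance = $861.12 per year
Ground rent = $698.52 per year
Total annual escrow = $14,837.52
Base monthly escrow = $14,837.52 ÷ 12 = $1,236.46
Cushion = 2 × $1,236.46 = $2,472.92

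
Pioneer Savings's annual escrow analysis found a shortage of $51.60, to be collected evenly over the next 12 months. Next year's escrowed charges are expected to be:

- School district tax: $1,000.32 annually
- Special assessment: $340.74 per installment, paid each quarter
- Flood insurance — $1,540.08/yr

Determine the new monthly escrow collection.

$329.58

School district tax = $1,000.32
Special assessment = $340.74 × 4 = $1,362.96
Flood insurance = $1,540.08
Total per year = $3,903.36
Per month = $3,903.36 ÷ 12 = $325.28
Monthly shortage recovery: $51.60 / 12 = $4.30
Adjusted monthly = $325.28 + $4.30 = $329.58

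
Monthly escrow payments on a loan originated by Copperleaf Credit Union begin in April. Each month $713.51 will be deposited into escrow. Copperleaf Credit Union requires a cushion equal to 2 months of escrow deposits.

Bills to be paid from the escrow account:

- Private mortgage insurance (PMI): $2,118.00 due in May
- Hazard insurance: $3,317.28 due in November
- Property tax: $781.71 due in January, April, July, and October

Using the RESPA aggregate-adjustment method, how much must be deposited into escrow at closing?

Cushion = 2 × $713.51 = $1,427.02
Trial balance (start $0, +$713.51 each month, − disbursements):
  Apr: +$713.51 − $781.71 → -$68.20
  May: +$713.51 − $2,118.00 → -$1,472.69
  Jun: +$713.51 → -$759.18
  Jul: +$713.51 − $781.71 → -$827.38
  Aug: +$713.51 → -$113.87
  Sep: +$713.51 → $599.64
  Oct: +$713.51 − $781.71 → $531.44
  Nov: +$713.51 − $3,317.28 → -$2,072.33
  Dec: +$713.51 → -$1,358.82
  Jan: +$713.51 − $781.71 → -$1,427.02
  Feb: +$713.51 → -$713.51
  Mar: +$713.51 → $0.00
Lowest trial balance = -$2,072.33 (Nov)
Initial deposit = cushion − low point = $1,427.02 − (-$2,072.33) = $3,499.35

$3,499.35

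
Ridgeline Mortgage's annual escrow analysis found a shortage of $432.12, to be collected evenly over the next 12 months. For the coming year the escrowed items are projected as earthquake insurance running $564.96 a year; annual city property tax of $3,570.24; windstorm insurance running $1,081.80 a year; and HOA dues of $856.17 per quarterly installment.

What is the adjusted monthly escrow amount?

$756.15

Earthquake insurance — $564.96
City property tax — $3,570.24
Windstorm insurance — $1,081.80
HOA dues — $856.17 × 4 = $3,424.68
Total per year = $564.96 + $3,570.24 + $1,081.80 + $3,424.68 = $8,641.68
Monthly escrow = $8,641.68 ÷ 12 = $720.14
Monthly shortage recovery: $432.12 / 12 = $36.01
New monthly escrow = $720.14 + $36.01 = $756.15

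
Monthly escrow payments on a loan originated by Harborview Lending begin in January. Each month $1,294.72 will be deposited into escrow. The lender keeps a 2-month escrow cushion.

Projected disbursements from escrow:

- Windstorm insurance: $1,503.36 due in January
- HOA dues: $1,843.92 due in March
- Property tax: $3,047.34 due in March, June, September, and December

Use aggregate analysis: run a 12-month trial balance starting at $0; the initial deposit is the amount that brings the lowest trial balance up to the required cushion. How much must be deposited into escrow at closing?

Cushion = 2 × $1,294.72 = $2,589.44
Trial balance (start $0, +$1,294.72 each month, − disbursements):
  Jan: +$1,294.72 − $1,503.36 → -$208.64
  Feb: +$1,294.72 → $1,086.08
  Mar: +$1,294.72 − $4,891.26 → -$2,510.46
  Apr: +$1,294.72 → -$1,215.74
  May: +$1,294.72 → $78.98
  Jun: +$1,294.72 − $3,047.34 → -$1,673.64
  Jul: +$1,294.72 → -$378.92
  Aug: +$1,294.72 → $915.80
  Sep: +$1,294.72 − $3,047.34 → -$836.82
  Oct: +$1,294.72 → $457.90
  Nov: +$1,294.72 → $1,752.62
  Dec: +$1,294.72 − $3,047.34 → $0.00
Lowest trial balance = -$2,510.46 (Mar)
Initial deposit = cushion − low point = $2,589.44 − (-$2,510.46) = $5,099.90

$5,099.90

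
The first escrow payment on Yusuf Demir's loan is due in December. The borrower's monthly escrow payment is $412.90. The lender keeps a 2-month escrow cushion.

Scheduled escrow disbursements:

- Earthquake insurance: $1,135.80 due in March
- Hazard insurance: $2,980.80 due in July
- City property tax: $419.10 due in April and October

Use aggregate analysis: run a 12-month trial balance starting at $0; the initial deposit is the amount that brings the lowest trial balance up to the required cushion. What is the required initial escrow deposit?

$2,058.30

Cushion = 2 × $412.90 = $825.80
Trial balance (start $0, +$412.90 each month, − disbursements):
  Dec: +$412.90 → $412.90
  Jan: +$412.90 → $825.80
  Feb: +$412.90 → $1,238.70
  Mar: +$412.90 − $1,135.80 → $515.80
  Apr: +$412.90 − $419.10 → $509.60
  May: +$412.90 → $922.50
  Jun: +$412.90 → $1,335.40
  Jul: +$412.90 − $2,980.80 → -$1,232.50
  Aug: +$412.90 → -$819.60
  Sep: +$412.90 → -$406.70
  Oct: +$412.90 − $419.10 → -$412.90
  Nov: +$412.90 → $0.00
Lowest trial balance = -$1,232.50 (Jul)
Initial deposit = cushion − low point = $825.80 − (-$1,232.50) = $2,058.30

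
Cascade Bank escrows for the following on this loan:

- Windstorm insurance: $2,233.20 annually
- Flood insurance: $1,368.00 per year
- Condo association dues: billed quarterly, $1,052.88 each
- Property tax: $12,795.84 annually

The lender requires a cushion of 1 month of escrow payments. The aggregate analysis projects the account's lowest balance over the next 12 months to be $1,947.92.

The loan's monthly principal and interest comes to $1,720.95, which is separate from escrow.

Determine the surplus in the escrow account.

$230.54

Windstorm insurance = $2,233.20/yr
Flood insurance = $1,368.00/yr
Condo association dues = $1,052.88 × 4 = $4,211.52/yr
Property tax = $12,795.84/yr
Yearly total = $20,608.56
Monthly = $20,608.56 / 12 = $1,717.38
Required reserve = 1 × $1,717.38 = $1,717.38
Surplus = $1,947.92 − $1,717.38 = $230.54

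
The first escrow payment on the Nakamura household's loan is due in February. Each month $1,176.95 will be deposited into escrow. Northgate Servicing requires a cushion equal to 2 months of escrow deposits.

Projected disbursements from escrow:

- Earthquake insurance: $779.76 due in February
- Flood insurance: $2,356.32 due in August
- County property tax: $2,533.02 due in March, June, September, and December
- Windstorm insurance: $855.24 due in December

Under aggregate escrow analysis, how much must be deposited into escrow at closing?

$3,673.44

Cushion = 2 × $1,176.95 = $2,353.90
Trial balance (start $0, +$1,176.95 each month, − disbursements):
  Feb: +$1,176.95 − $779.76 → $397.19
  Mar: +$1,176.95 − $2,533.02 → -$958.88
  Apr: +$1,176.95 → $218.07
  May: +$1,176.95 → $1,395.02
  Jun: +$1,176.95 − $2,533.02 → $38.95
  Jul: +$1,176.95 → $1,215.90
  Aug: +$1,176.95 − $2,356.32 → $36.53
  Sep: +$1,176.95 − $2,533.02 → -$1,319.54
  Oct: +$1,176.95 → -$142.59
  Nov: +$1,176.95 → $1,034.36
  Dec: +$1,176.95 − $3,388.26 → -$1,176.95
  Jan: +$1,176.95 → $0.00
Lowest trial balance = -$1,319.54 (Sep)
Initial deposit = cushion − low point = $2,353.90 − (-$1,319.54) = $3,673.44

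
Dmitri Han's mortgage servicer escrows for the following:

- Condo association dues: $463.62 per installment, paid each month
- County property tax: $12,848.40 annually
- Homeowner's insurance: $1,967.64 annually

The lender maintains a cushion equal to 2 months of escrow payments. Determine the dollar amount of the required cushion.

Condo association dues = $463.62 × 12 = $5,563.44
County property tax = $12,848.40
Homeowner's insurance = $1,967.64
Yearly total = $5,563.44 + $12,848.40 + $1,967.64 = $20,379.48
Monthly = $20,379.48 / 12 = $1,698.29
Cushion = 2 × $1,698.29 = $3,396.58

$3,396.58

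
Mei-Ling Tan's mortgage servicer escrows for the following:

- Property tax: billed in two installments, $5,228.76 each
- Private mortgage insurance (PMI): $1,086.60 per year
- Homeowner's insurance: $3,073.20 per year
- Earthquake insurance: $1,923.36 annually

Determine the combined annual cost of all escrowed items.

$16,540.68

Property tax — $5,228.76 × 2 = $10,457.52/yr
Private mortgage insurance (PMI) — $1,086.60/yr
Homeowner's insurance — $3,073.20/yr
Earthquake insurance — $1,923.36/yr
Total per year = $16,540.68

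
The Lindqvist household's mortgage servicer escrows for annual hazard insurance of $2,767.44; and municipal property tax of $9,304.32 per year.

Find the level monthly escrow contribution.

Hazard insurance: $2,767.44
Municipal property tax: $9,304.32
Annual escrow total = $12,071.76
Per month = $12,071.76 ÷ 12 = $1,005.98

$1,005.98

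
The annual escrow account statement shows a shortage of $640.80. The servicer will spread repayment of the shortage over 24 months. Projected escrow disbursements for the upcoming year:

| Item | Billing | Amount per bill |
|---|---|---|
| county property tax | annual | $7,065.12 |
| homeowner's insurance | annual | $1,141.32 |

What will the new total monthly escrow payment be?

$710.57

County property tax = $7,065.12/yr
Homeowner's insurance = $1,141.32/yr
Total annual escrow = $8,206.44
Base monthly escrow = $8,206.44 / 12 = $683.87
Shortage per month = $640.80 / 24 = $26.70
New monthly escrow = $683.87 + $26.70 = $710.57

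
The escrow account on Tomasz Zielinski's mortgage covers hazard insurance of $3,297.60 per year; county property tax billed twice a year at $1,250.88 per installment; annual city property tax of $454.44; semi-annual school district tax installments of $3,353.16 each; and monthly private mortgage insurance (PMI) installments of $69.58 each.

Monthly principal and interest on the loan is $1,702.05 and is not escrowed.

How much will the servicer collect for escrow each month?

Hazard insurance = $3,297.60/yr
County property tax = $1,250.88 × 2 = $2,501.76/yr
City property tax = $454.44/yr
School district tax = $3,353.16 × 2 = $6,706.32/yr
Private mortgage insurance (PMI) = $69.58 × 12 = $834.96/yr
Total annual escrow = $13,795.08
Monthly = $13,795.08 / 12 = $1,149.59

$1,149.59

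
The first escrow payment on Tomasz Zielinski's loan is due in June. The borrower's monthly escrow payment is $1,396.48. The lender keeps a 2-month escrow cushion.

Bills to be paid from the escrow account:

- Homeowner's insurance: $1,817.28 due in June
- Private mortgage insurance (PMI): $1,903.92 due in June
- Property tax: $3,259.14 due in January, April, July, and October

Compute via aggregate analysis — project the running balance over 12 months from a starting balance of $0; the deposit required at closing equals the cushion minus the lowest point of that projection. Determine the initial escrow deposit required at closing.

$6,980.34

Cushion = 2 × $1,396.48 = $2,792.96
Trial balance (start $0, +$1,396.48 each month, − disbursements):
  Jun: +$1,396.48 − $3,721.20 → -$2,324.72
  Jul: +$1,396.48 − $3,259.14 → -$4,187.38
  Aug: +$1,396.48 → -$2,790.90
  Sep: +$1,396.48 → -$1,394.42
  Oct: +$1,396.48 − $3,259.14 → -$3,257.08
  Nov: +$1,396.48 → -$1,860.60
  Dec: +$1,396.48 → -$464.12
  Jan: +$1,396.48 − $3,259.14 → -$2,326.78
  Feb: +$1,396.48 → -$930.30
  Mar: +$1,396.48 → $466.18
  Apr: +$1,396.48 − $3,259.14 → -$1,396.48
  May: +$1,396.48 → $0.00
Lowest trial balance = -$4,187.38 (Jul)
Initial deposit = cushion − low point = $2,792.96 − (-$4,187.38) = $6,980.34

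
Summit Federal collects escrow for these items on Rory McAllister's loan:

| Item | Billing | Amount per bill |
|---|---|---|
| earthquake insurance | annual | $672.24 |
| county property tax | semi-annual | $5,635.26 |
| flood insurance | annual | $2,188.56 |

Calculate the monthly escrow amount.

$1,177.61

Earthquake insurance: $672.24 per year
County property tax: $5,635.26 × 2 = $11,270.52 per year
Flood insurance: $2,188.56 per year
Total annual escrow = $14,131.32
Monthly = $14,131.32 ÷ 12 = $1,177.61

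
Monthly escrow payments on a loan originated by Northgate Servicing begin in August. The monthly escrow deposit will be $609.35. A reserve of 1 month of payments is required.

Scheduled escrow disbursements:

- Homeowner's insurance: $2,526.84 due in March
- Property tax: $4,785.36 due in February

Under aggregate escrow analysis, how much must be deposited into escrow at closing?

Cushion = 1 × $609.35 = $609.35
Trial balance (start $0, +$609.35 each month, − disbursements):
  Aug: +$609.35 → $609.35
  Sep: +$609.35 → $1,218.70
  Oct: +$609.35 → $1,828.05
  Nov: +$609.35 → $2,437.40
  Dec: +$609.35 → $3,046.75
  Jan: +$609.35 → $3,656.10
  Feb: +$609.35 − $4,785.36 → -$519.91
  Mar: +$609.35 − $2,526.84 → -$2,437.40
  Apr: +$609.35 → -$1,828.05
  May: +$609.35 → -$1,218.70
  Jun: +$609.35 → -$609.35
  Jul: +$609.35 → $0.00
Lowest trial balance = -$2,437.40 (Mar)
Initial deposit = cushion − low point = $609.35 − (-$2,437.40) = $3,046.75

$3,046.75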